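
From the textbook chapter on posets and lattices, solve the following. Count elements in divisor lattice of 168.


Divisors of 168: [1, 2, 3, 4, 6, 7, 8, 12, 14, 21, 24, 28, 42, 56, 84, 168]
Count: 16


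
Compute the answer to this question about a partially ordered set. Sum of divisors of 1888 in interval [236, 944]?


Interval [236,944] in divisors of 1888: [236, 472, 944]
Sum = 1652


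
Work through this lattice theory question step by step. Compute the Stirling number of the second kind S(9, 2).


S(n,k) = k*S(n-1,k) + S(n-1,k-1).
S(8,2) = 127, S(8,1) = 1
S(9,2) = 2*127 + 1 = 254 + 1
S(9,2) = 255


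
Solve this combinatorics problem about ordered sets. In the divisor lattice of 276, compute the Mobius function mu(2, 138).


In a divisor lattice, mu(a,b) = mu(b/a) where mu is the classical Mobius function.
b/a = 138/2 = 69
Prime factorization of 69: primes [3, 23]
69 is squarefree with 2 prime factor(s), so mu(69) = (-1)^2 = 1


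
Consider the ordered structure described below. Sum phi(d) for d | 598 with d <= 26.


Divisors of 598 up to 26: [1, 2, 13, 23, 26]
phi values: [1, 1, 12, 22, 12]
Sum = 48


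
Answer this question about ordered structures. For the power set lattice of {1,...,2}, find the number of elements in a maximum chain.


A chain is a totally ordered subset; we count the number of elements in a maximum chain.
Compute, for each element x, the size of the longest chain ending at x:
  {}: 1
  {1}: 2
  {2}: 2
  {1,2}: 3
A maximum chain: {} < {1} < {1,2}
Number of elements in the longest chain: 3


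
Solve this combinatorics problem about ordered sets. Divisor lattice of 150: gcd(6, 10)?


Meet=gcd.
gcd(6,10)=2


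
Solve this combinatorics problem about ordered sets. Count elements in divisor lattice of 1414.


Divisors of 1414: [1, 2, 7, 14, 101, 202, 707, 1414]
Count: 8


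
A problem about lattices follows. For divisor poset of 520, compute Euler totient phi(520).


phi(n) = n * prod_{p|n} (1 - 1/p).
Prime divisors of 520: [2, 5, 13]
phi(520) = 520 * (1 - 1/2) * (1 - 1/5) * (1 - 1/13)
phi(520) = 192


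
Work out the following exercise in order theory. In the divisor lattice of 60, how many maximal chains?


A maximal chain goes from the minimum element to a maximal element via cover relations.
Counting all min-to-max paths in the cover graph.
Total maximal chains: 12


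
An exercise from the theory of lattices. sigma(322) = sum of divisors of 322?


sigma(n) = sum of divisors.
Divisors of 322: [1, 2, 7, 14, 23, 46, 161, 322]
Sum = 576


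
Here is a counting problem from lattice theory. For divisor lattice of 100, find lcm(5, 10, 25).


In a divisor lattice, join = lcm (least common multiple).
Compute lcm iteratively: start with first element, then lcm(current, next).
Elements: [5, 10, 25]
lcm(5,10) = 10
lcm(10,25) = 50
Final lcm = 50


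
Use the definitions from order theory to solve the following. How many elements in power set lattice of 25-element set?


Power set = 2^n.
2^25 = 33554432


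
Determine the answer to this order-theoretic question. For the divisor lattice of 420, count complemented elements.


An element a is complemented if some b has a meet b = bottom, a join b = top.
a is complemented iff gcd(a, n/a)=1, i.e. a is a unitary divisor of 420.
Complemented elements: 1, 3, 4, 5, 7, 12, ... (10 more)
Count: 16


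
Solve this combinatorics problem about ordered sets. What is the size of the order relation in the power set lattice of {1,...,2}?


The order relation is {(a,b) : a <= b}, reflexive so it includes (a,a).
Examples: ({},{}), ({},{1,2}), ({},{1}), ({},{2}), ({1,2},{1,2}), ...
Total ordered pairs: 9


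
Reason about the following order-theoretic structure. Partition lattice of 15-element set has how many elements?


B(n) = number of set partitions of an n-element set.
B(n) satisfies the recurrence: B(n+1) = sum_k C(n,k)*B(k).
B(15) = 1382958545


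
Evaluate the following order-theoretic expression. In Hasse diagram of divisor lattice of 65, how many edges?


A cover relation a -< b holds when a < b with no c strictly between.
Cover relations:
  1 -< 5
  1 -< 13
  5 -< 65
  13 -< 65
Total: 4


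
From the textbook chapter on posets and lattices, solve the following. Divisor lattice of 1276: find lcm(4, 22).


In a divisor lattice, join = lcm (least common multiple).
gcd(4,22) = 2
lcm(4,22) = 4*22/gcd = 88/2 = 44


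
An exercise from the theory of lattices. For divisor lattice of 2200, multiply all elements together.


Divisors of 2200: [1, 2, 4, 5, 8, 10, 11, 20, 22, 25, 40, 44, 50, 55, 88, 100, 110, 200, 220, 275, 440, 550, 1100, 2200]
Product = n^(d(n)/2) = 2200^(24/2)
Product = 12855002631049216000000000000000000000000


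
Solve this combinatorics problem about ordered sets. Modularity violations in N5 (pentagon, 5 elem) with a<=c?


Modular law: if a <= c then a v (b ^ c) = (a v b) ^ c.
Check all triples (a,b,c) with a <= c among 5 elements.
  e.g. a=a, b=c, c=b: lhs=a != rhs=b
Total violating triples: 1


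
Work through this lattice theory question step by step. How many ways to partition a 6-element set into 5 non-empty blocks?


S(n,k) = k*S(n-1,k) + S(n-1,k-1).
S(5,5) = 1, S(5,4) = 10
S(6,5) = 5*1 + 10 = 5 + 10
S(6,5) = 15


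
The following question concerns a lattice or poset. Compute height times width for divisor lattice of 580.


Height = length of longest chain minus 1; width = size of largest antichain.
A maximum chain: 1 | 29 | 145 | 290 | 580  (height 4).
A maximum antichain: {4, 10, 58, 145}  (width 4).
Product = 4 * 4 = 16


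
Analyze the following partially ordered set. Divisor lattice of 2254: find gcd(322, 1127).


In a divisor lattice, meet = gcd (greatest common divisor).
By Euclidean algorithm or factoring: gcd(322,1127) = 161


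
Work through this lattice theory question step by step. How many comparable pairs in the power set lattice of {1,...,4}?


A comparable pair {a,b} has a < b or b < a in the order.
Count unordered pairs where one element is strictly below the other.
Examples: {{},{1}}, {{},{2}}, {{},{3}}, {{},{4}}, ...
Total comparable pairs: 65


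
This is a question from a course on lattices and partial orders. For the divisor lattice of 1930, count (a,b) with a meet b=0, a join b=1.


Complement pair (a,b): a meet b = bottom, a join b = top.
Here: gcd(a,b)=1 and lcm(a,b)=1930, i.e. a*b=1930 with a,b coprime.
Pairs found: (1,1930), (2,965), (5,386), (10,193), ... (4 more)
Total ordered pairs: 8


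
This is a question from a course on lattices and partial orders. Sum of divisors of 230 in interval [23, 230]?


Interval [23,230] in divisors of 230: [23, 46, 115, 230]
Sum = 414


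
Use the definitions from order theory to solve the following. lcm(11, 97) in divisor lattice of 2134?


Join=lcm.
gcd(11,97)=1
lcm=1067


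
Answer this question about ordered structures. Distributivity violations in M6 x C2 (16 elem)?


Distributive law: a ^ (b v c) = (a ^ b) v (a ^ c).
Check all 16^3 = 4096 ordered triples (a,b,c).
  e.g. a=(a1,0), b=(a2,0), c=(a3,0): lhs=(a1,0) != rhs=(0,0)
  e.g. a=(a1,0), b=(a2,0), c=(a3,1): lhs=(a1,0) != rhs=(0,0)
Total violating triples: 960


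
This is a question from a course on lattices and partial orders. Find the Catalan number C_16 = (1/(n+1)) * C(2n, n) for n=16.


C(n) = C(2n, n) / (n+1).
C(32, 16) = 601080390
C(16) = 601080390 / 17 = 35357670


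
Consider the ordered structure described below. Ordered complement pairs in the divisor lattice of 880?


Complement pair (a,b): a meet b = bottom, a join b = top.
Here: gcd(a,b)=1 and lcm(a,b)=880, i.e. a*b=880 with a,b coprime.
Pairs found: (1,880), (5,176), (11,80), (16,55), ... (4 more)
Total ordered pairs: 8


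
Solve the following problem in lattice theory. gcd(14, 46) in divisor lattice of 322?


Meet=gcd.
gcd(14,46)=2


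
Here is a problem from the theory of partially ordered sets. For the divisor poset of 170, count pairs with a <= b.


The order relation is {(a,b) : a <= b}, reflexive so it includes (a,a).
Examples: (1,1), (1,10), (1,17), (1,170), (1,2), ...
Total ordered pairs: 27


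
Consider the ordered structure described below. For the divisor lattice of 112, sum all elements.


sigma(n) = sum of divisors.
Divisors of 112: [1, 2, 4, 7, 8, 14, 16, 28, 56, 112]
Sum = 248


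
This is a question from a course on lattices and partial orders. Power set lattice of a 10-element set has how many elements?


Power set = 2^n.
2^10 = 1024


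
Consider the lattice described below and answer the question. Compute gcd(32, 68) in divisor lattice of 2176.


In a divisor lattice, meet = gcd (greatest common divisor).
By Euclidean algorithm or factoring: gcd(32,68) = 4


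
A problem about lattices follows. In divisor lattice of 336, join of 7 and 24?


In a divisor lattice, join = lcm (least common multiple).
gcd(7,24) = 1
lcm(7,24) = 7*24/gcd = 168/1 = 168


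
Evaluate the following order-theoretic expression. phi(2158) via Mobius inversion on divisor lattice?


phi(n) = n * prod_{p|n} (1 - 1/p).
Prime divisors of 2158: [2, 13, 83]
phi(2158) = 2158 * (1 - 1/2) * (1 - 1/13) * (1 - 1/83)
phi(2158) = 984


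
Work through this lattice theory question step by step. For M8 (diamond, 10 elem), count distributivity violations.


Distributive law: a ^ (b v c) = (a ^ b) v (a ^ c).
Check all 10^3 = 1000 ordered triples (a,b,c).
  e.g. a=a1, b=a2, c=a3: lhs=a1 != rhs=0
  e.g. a=a1, b=a2, c=a4: lhs=a1 != rhs=0
Total violating triples: 336


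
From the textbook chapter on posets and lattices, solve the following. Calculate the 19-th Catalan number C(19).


C(n) = C(2n, n) / (n+1).
C(38, 19) = 35345263800
C(19) = 35345263800 / 20 = 1767263190


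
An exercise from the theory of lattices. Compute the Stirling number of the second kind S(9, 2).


S(n,k) = k*S(n-1,k) + S(n-1,k-1).
S(8,2) = 127, S(8,1) = 1
S(9,2) = 2*127 + 1 = 254 + 1
S(9,2) = 255


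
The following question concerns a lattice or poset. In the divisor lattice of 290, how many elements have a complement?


An element a is complemented if some b has a meet b = bottom, a join b = top.
a is complemented iff gcd(a, n/a)=1, i.e. a is a unitary divisor of 290.
Complemented elements: 1, 2, 5, 10, 29, 58, ... (2 more)
Count: 8


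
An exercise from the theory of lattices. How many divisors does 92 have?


Divisors of 92: [1, 2, 4, 23, 46, 92]
Count: 6


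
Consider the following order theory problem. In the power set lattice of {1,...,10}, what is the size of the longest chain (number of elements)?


A chain is a totally ordered subset; we count the number of elements in a maximum chain.
Compute, for each element x, the size of the longest chain ending at x:
  {}: 1
  {1}: 2
  {2}: 2
  {3}: 2
  {4}: 2
  {5}: 2
  ...
A maximum chain: {} < {1} < {1,2} < {1,2,3} < {1,2,3,4} < {1,2,3,4,5} < {1,2,3,4,5,6} < {1,2,3,4,5,6,7} < {1,2,3,4,5,6,7,8} < {1,2,3,4,5,6,7,8,9} < {1,2,3,4,5,6,7,8,9,10}
Number of elements in the longest chain: 11


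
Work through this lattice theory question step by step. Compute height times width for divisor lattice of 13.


Height = length of longest chain minus 1; width = size of largest antichain.
A maximum chain: 1 | 13  (height 1).
A maximum antichain: {1}  (width 1).
Product = 1 * 1 = 1


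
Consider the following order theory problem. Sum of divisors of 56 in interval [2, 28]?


Interval [2,28] in divisors of 56: [2, 4, 14, 28]
Sum = 48


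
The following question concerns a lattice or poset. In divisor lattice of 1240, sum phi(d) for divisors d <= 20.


Divisors of 1240 up to 20: [1, 2, 4, 5, 8, 10, 20]
phi values: [1, 1, 2, 4, 4, 4, 8]
Sum = 24


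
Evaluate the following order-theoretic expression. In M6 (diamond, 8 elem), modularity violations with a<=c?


Modular law: if a <= c then a v (b ^ c) = (a v b) ^ c.
Check all triples (a,b,c) with a <= c among 8 elements.
This lattice is modular (diamonds M_m and their chain-products are modular).
Total violating triples: 0


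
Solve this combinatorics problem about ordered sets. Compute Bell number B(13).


B(n) = number of set partitions of an n-element set.
B(n) satisfies the recurrence: B(n+1) = sum_k C(n,k)*B(k).
B(13) = 27644437


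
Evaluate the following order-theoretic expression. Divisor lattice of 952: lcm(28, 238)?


Join=lcm.
gcd(28,238)=14
lcm=476


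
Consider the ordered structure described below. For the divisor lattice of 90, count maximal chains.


A maximal chain goes from the minimum element to a maximal element via cover relations.
Counting all min-to-max paths in the cover graph.
Total maximal chains: 12


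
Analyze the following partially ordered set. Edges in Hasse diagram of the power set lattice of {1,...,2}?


A cover relation a -< b holds when a < b with no c strictly between.
Cover relations:
  {} -< {1}
  {} -< {2}
  {1} -< {1,2}
  {2} -< {1,2}
Total: 4


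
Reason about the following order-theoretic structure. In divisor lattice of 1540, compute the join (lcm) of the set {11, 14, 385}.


In a divisor lattice, join = lcm (least common multiple).
Compute lcm iteratively: start with first element, then lcm(current, next).
Elements: [11, 14, 385]
lcm(11,14) = 154
lcm(154,385) = 770
Final lcm = 770


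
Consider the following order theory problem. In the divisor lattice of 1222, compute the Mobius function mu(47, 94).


In a divisor lattice, mu(a,b) = mu(b/a) where mu is the classical Mobius function.
b/a = 94/47 = 2
Prime factorization of 2: primes [2]
2 is squarefree with 1 prime factor(s), so mu(2) = (-1)^1 = -1


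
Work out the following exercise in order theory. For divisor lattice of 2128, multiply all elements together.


Divisors of 2128: [1, 2, 4, 7, 8, 14, 16, 19, 28, 38, 56, 76, 112, 133, 152, 266, 304, 532, 1064, 2128]
Product = n^(d(n)/2) = 2128^(20/2)
Product = 1904216115203087105084361407463424


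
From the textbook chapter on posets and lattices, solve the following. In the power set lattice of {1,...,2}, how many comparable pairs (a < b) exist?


A comparable pair {a,b} has a < b or b < a in the order.
Count unordered pairs where one element is strictly below the other.
Examples: {{},{1}}, {{},{2}}, {{},{1,2}}, {{1},{1,2}}, ...
Total comparable pairs: 5


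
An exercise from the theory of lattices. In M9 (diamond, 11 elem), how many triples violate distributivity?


Distributive law: a ^ (b v c) = (a ^ b) v (a ^ c).
Check all 11^3 = 1331 ordered triples (a,b,c).
  e.g. a=a1, b=a2, c=a3: lhs=a1 != rhs=0
  e.g. a=a1, b=a2, c=a4: lhs=a1 != rhs=0
Total violating triples: 504


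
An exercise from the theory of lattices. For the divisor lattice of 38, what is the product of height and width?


Height = length of longest chain minus 1; width = size of largest antichain.
A maximum chain: 1 | 19 | 38  (height 2).
A maximum antichain: {2, 19}  (width 2).
Product = 2 * 2 = 4


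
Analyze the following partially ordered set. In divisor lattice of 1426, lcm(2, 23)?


Join=lcm.
gcd(2,23)=1
lcm=46


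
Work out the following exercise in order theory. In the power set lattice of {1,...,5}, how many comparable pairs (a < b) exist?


A comparable pair {a,b} has a < b or b < a in the order.
Count unordered pairs where one element is strictly below the other.
Examples: {{},{1}}, {{},{2}}, {{},{3}}, {{},{4}}, ...
Total comparable pairs: 211


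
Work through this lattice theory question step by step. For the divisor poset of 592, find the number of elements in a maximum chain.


A chain is a totally ordered subset; we count the number of elements in a maximum chain.
Compute, for each element x, the size of the longest chain ending at x:
  1: 1
  2: 2
  37: 2
  4: 3
  8: 4
  74: 3
  ...
A maximum chain: 1 < 2 < 4 < 8 < 16 < 592
Number of elements in the longest chain: 6


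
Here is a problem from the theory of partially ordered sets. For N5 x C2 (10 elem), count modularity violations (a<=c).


Modular law: if a <= c then a v (b ^ c) = (a v b) ^ c.
Check all triples (a,b,c) with a <= c among 10 elements.
  e.g. a=(a,0), b=(c,0), c=(b,0): lhs=(a,0) != rhs=(b,0)
  e.g. a=(a,0), b=(c,1), c=(b,0): lhs=(a,0) != rhs=(b,0)
Total violating triples: 6


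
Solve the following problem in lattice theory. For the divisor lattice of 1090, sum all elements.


sigma(n) = sum of divisors.
Divisors of 1090: [1, 2, 5, 10, 109, 218, 545, 1090]
Sum = 1980


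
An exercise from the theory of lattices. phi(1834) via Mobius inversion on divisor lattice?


phi(n) = n * prod_{p|n} (1 - 1/p).
Prime divisors of 1834: [2, 7, 131]
phi(1834) = 1834 * (1 - 1/2) * (1 - 1/7) * (1 - 1/131)
phi(1834) = 780


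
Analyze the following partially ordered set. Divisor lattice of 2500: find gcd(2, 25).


In a divisor lattice, meet = gcd (greatest common divisor).
By Euclidean algorithm or factoring: gcd(2,25) = 1


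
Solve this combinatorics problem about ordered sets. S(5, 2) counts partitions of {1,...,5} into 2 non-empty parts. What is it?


S(n,k) = k*S(n-1,k) + S(n-1,k-1).
S(4,2) = 7, S(4,1) = 1
S(5,2) = 2*7 + 1 = 14 + 1
S(5,2) = 15


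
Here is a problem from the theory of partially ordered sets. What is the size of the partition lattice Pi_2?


B(n) = number of set partitions of an n-element set.
B(n) satisfies the recurrence: B(n+1) = sum_k C(n,k)*B(k).
B(2) = 2


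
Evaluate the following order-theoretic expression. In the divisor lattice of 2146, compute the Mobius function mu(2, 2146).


In a divisor lattice, mu(a,b) = mu(b/a) where mu is the classical Mobius function.
b/a = 2146/2 = 1073
Prime factorization of 1073: primes [29, 37]
1073 is squarefree with 2 prime factor(s), so mu(1073) = (-1)^2 = 1


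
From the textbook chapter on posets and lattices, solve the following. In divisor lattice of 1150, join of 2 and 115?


In a divisor lattice, join = lcm (least common multiple).
gcd(2,115) = 1
lcm(2,115) = 2*115/gcd = 230/1 = 230


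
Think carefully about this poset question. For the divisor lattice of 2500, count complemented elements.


An element a is complemented if some b has a meet b = bottom, a join b = top.
a is complemented iff gcd(a, n/a)=1, i.e. a is a unitary divisor of 2500.
Complemented elements: 1, 4, 625, 2500
Count: 4


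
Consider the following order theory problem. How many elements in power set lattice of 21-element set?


Power set = 2^n.
2^21 = 2097152


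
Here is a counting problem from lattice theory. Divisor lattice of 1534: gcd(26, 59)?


Meet=gcd.
gcd(26,59)=1


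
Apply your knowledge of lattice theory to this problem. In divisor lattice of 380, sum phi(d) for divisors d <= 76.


Divisors of 380 up to 76: [1, 2, 4, 5, 10, 19, 20, 38, 76]
phi values: [1, 1, 2, 4, 4, 18, 8, 18, 36]
Sum = 92


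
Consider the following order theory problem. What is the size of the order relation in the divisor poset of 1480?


The order relation is {(a,b) : a <= b}, reflexive so it includes (a,a).
Examples: (1,1), (1,10), (1,148), (1,1480), (1,185), ...
Total ordered pairs: 90


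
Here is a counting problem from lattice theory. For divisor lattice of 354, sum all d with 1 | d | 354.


Interval [1,354] in divisors of 354: [1, 2, 3, 6, 59, 118, 177, 354]
Sum = 720


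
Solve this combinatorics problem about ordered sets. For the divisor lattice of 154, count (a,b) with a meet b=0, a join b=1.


Complement pair (a,b): a meet b = bottom, a join b = top.
Here: gcd(a,b)=1 and lcm(a,b)=154, i.e. a*b=154 with a,b coprime.
Pairs found: (1,154), (2,77), (7,22), (11,14), ... (4 more)
Total ordered pairs: 8


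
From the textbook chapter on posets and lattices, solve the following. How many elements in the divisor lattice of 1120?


Divisors of 1120: [1, 2, 4, 5, 7, 8, 10, 14, 16, 20, 28, 32, 35, 40, 56, 70, 80, 112, 140, 160, 224, 280, 560, 1120]
Count: 24


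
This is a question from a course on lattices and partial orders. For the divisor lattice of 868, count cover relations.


A cover relation a -< b holds when a < b with no c strictly between.
Cover relations:
  1 -< 2
  1 -< 7
  1 -< 31
  2 -< 4
  2 -< 14
  2 -< 62
  4 -< 28
  4 -< 124
  ...12 more
Total: 20


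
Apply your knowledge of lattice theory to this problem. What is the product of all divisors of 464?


Divisors of 464: [1, 2, 4, 8, 16, 29, 58, 116, 232, 464]
Product = n^(d(n)/2) = 464^(10/2)
Product = 21507498573824


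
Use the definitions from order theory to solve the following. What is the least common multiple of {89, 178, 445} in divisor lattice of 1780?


In a divisor lattice, join = lcm (least common multiple).
Compute lcm iteratively: start with first element, then lcm(current, next).
Elements: [89, 178, 445]
lcm(89,178) = 178
lcm(178,445) = 890
Final lcm = 890


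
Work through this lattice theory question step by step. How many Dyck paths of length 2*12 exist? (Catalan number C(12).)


C(n) = C(2n, n) / (n+1).
C(24, 12) = 2704156
C(12) = 2704156 / 13 = 208012


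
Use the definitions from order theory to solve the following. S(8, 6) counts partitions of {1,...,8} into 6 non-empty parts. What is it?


S(n,k) = k*S(n-1,k) + S(n-1,k-1).
S(7,6) = 21, S(7,5) = 140
S(8,6) = 6*21 + 140 = 126 + 140
S(8,6) = 266


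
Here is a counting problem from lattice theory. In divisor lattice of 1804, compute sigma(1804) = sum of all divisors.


sigma(n) = sum of divisors.
Divisors of 1804: [1, 2, 4, 11, 22, 41, 44, 82, 164, 451, 902, 1804]
Sum = 3528


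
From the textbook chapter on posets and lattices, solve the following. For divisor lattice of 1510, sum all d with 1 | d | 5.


Interval [1,5] in divisors of 1510: [1, 5]
Sum = 6


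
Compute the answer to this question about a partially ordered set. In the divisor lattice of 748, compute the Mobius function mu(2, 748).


In a divisor lattice, mu(a,b) = mu(b/a) where mu is the classical Mobius function.
b/a = 748/2 = 374
Prime factorization of 374: primes [2, 11, 17]
374 is squarefree with 3 prime factor(s), so mu(374) = (-1)^3 = -1


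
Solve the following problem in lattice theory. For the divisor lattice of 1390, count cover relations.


A cover relation a -< b holds when a < b with no c strictly between.
Cover relations:
  1 -< 2
  1 -< 5
  1 -< 139
  2 -< 10
  2 -< 278
  5 -< 10
  5 -< 695
  10 -< 1390
  ...4 more
Total: 12


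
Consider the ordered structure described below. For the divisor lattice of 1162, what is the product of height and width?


Height = length of longest chain minus 1; width = size of largest antichain.
A maximum chain: 1 | 83 | 581 | 1162  (height 3).
A maximum antichain: {2, 7, 83}  (width 3).
Product = 3 * 3 = 9


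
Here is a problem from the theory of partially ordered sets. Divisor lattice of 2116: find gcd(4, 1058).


In a divisor lattice, meet = gcd (greatest common divisor).
By Euclidean algorithm or factoring: gcd(4,1058) = 2


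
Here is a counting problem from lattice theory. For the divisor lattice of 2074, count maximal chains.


A maximal chain goes from the minimum element to a maximal element via cover relations.
Counting all min-to-max paths in the cover graph.
Total maximal chains: 6


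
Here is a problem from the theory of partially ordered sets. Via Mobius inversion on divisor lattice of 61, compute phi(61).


phi(n) = n * prod_{p|n} (1 - 1/p).
Prime divisors of 61: [61]
phi(61) = 61 * (1 - 1/61)
phi(61) = 60


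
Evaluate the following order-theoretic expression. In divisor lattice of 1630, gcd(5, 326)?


Meet=gcd.
gcd(5,326)=1


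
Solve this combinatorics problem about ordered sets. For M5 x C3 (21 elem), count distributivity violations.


Distributive law: a ^ (b v c) = (a ^ b) v (a ^ c).
Check all 21^3 = 9261 ordered triples (a,b,c).
  e.g. a=(a1,0), b=(a2,0), c=(a3,0): lhs=(a1,0) != rhs=(0,0)
  e.g. a=(a1,0), b=(a2,0), c=(a3,1): lhs=(a1,0) != rhs=(0,0)
Total violating triples: 1620


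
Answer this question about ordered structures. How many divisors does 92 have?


Divisors of 92: [1, 2, 4, 23, 46, 92]
Count: 6


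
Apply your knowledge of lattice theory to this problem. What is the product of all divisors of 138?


Divisors of 138: [1, 2, 3, 6, 23, 46, 69, 138]
Product = n^(d(n)/2) = 138^(8/2)
Product = 362673936


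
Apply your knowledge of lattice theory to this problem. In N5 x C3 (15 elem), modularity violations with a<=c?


Modular law: if a <= c then a v (b ^ c) = (a v b) ^ c.
Check all triples (a,b,c) with a <= c among 15 elements.
  e.g. a=(a,0), b=(c,0), c=(b,0): lhs=(a,0) != rhs=(b,0)
  e.g. a=(a,0), b=(c,1), c=(b,0): lhs=(a,0) != rhs=(b,0)
Total violating triples: 18


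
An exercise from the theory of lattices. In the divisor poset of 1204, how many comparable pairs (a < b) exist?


A comparable pair {a,b} has a < b or b < a in the order.
Count unordered pairs where one element is strictly below the other.
Examples: {1,2}, {1,4}, {1,7}, {1,14}, ...
Total comparable pairs: 42


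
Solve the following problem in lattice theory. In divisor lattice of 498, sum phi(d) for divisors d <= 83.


Divisors of 498 up to 83: [1, 2, 3, 6, 83]
phi values: [1, 1, 2, 2, 82]
Sum = 88


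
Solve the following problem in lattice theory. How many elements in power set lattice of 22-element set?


Power set = 2^n.
2^22 = 4194304


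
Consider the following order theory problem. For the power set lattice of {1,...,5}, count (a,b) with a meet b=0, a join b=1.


Complement pair (a,b): a meet b = bottom, a join b = top.
Here: A intersect B = {} and A union B = {1,...,5}.
Pairs found: ({},{1,2,3,4,5}), ({1},{2,3,4,5}), ({2},{1,3,4,5}), ({3},{1,2,4,5}), ... (28 more)
Total ordered pairs: 32


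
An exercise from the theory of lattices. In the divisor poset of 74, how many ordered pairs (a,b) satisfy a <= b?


The order relation is {(a,b) : a <= b}, reflexive so it includes (a,a).
Examples: (1,1), (1,2), (1,37), (1,74), (2,2), ...
Total ordered pairs: 9


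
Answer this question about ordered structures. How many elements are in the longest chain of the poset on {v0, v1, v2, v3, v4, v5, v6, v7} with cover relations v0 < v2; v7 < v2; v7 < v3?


A chain is a totally ordered subset; we count the number of elements in a maximum chain.
Compute, for each element x, the size of the longest chain ending at x:
  v0: 1
  v1: 1
  v4: 1
  v5: 1
  v6: 1
  v7: 1
  ...
A maximum chain: v0 < v2
Number of elements in the longest chain: 2


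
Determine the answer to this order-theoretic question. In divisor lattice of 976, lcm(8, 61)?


Join=lcm.
gcd(8,61)=1
lcm=488


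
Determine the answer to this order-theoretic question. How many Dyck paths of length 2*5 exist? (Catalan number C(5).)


C(n) = C(2n, n) / (n+1).
C(10, 5) = 252
C(5) = 252 / 6 = 42


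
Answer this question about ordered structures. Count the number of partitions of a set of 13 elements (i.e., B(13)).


B(n) = number of set partitions of an n-element set.
B(n) satisfies the recurrence: B(n+1) = sum_k C(n,k)*B(k).
B(13) = 27644437


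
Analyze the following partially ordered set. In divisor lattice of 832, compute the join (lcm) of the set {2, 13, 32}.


In a divisor lattice, join = lcm (least common multiple).
Compute lcm iteratively: start with first element, then lcm(current, next).
Elements: [2, 13, 32]
lcm(2,13) = 26
lcm(26,32) = 416
Final lcm = 416


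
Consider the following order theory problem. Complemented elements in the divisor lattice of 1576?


An element a is complemented if some b has a meet b = bottom, a join b = top.
a is complemented iff gcd(a, n/a)=1, i.e. a is a unitary divisor of 1576.
Complemented elements: 1, 8, 197, 1576
Count: 4


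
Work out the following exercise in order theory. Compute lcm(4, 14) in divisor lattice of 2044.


In a divisor lattice, join = lcm (least common multiple).
gcd(4,14) = 2
lcm(4,14) = 4*14/gcd = 56/2 = 28


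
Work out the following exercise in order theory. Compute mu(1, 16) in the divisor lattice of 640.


In a divisor lattice, mu(a,b) = mu(b/a) where mu is the classical Mobius function.
b/a = 16/1 = 16
Prime factorization of 16: primes [2]
16 is not squarefree, so mu(16) = 0


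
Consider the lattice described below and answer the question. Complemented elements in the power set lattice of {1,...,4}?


An element a is complemented if some b has a meet b = bottom, a join b = top.
every subset A has complement S\A, so all elements are complemented.
Complemented elements: {}, {1}, {2}, {3}, {4}, {1,2}, ... (10 more)
Count: 16


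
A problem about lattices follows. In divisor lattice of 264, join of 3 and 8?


In a divisor lattice, join = lcm (least common multiple).
gcd(3,8) = 1
lcm(3,8) = 3*8/gcd = 24/1 = 24


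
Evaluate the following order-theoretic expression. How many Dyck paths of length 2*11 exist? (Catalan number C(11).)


C(n) = C(2n, n) / (n+1).
C(22, 11) = 705432
C(11) = 705432 / 12 = 58786


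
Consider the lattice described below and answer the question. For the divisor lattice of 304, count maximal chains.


A maximal chain goes from the minimum element to a maximal element via cover relations.
Counting all min-to-max paths in the cover graph.
Total maximal chains: 5


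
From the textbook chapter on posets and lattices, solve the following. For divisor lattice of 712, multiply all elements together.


Divisors of 712: [1, 2, 4, 8, 89, 178, 356, 712]
Product = n^(d(n)/2) = 712^(8/2)
Product = 256992219136


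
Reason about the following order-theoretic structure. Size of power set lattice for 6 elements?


Power set = 2^n.
2^6 = 64


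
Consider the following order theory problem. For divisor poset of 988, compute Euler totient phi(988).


phi(n) = n * prod_{p|n} (1 - 1/p).
Prime divisors of 988: [2, 13, 19]
phi(988) = 988 * (1 - 1/2) * (1 - 1/13) * (1 - 1/19)
phi(988) = 432


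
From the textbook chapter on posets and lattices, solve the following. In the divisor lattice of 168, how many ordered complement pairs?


Complement pair (a,b): a meet b = bottom, a join b = top.
Here: gcd(a,b)=1 and lcm(a,b)=168, i.e. a*b=168 with a,b coprime.
Pairs found: (1,168), (3,56), (7,24), (8,21), ... (4 more)
Total ordered pairs: 8


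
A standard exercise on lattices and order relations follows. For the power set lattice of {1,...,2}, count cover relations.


A cover relation a -< b holds when a < b with no c strictly between.
Cover relations:
  {} -< {1}
  {} -< {2}
  {1} -< {1,2}
  {2} -< {1,2}
Total: 4


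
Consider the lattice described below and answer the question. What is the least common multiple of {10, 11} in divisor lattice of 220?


In a divisor lattice, join = lcm (least common multiple).
Compute lcm iteratively: start with first element, then lcm(current, next).
Elements: [10, 11]
lcm(10,11) = 110
Final lcm = 110


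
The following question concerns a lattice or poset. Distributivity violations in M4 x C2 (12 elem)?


Distributive law: a ^ (b v c) = (a ^ b) v (a ^ c).
Check all 12^3 = 1728 ordered triples (a,b,c).
  e.g. a=(a1,0), b=(a2,0), c=(a3,0): lhs=(a1,0) != rhs=(0,0)
  e.g. a=(a1,0), b=(a2,0), c=(a3,1): lhs=(a1,0) != rhs=(0,0)
Total violating triples: 192


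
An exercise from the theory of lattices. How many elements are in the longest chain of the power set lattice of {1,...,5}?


A chain is a totally ordered subset; we count the number of elements in a maximum chain.
Compute, for each element x, the size of the longest chain ending at x:
  {}: 1
  {1}: 2
  {2}: 2
  {3}: 2
  {4}: 2
  {5}: 2
  ...
A maximum chain: {} < {1} < {1,2} < {1,2,3} < {1,2,3,4} < {1,2,3,4,5}
Number of elements in the longest chain: 6


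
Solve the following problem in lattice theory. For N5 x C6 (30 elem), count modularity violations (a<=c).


Modular law: if a <= c then a v (b ^ c) = (a v b) ^ c.
Check all triples (a,b,c) with a <= c among 30 elements.
  e.g. a=(a,0), b=(c,0), c=(b,0): lhs=(a,0) != rhs=(b,0)
  e.g. a=(a,0), b=(c,1), c=(b,0): lhs=(a,0) != rhs=(b,0)
Total violating triples: 126


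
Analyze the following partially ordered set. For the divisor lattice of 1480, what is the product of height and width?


Height = length of longest chain minus 1; width = size of largest antichain.
A maximum chain: 1 | 37 | 185 | 370 | 740 | 1480  (height 5).
A maximum antichain: {4, 10, 74, 185}  (width 4).
Product = 5 * 4 = 20


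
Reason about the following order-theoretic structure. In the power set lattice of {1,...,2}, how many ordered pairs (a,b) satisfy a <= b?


The order relation is {(a,b) : a <= b}, reflexive so it includes (a,a).
Examples: ({},{}), ({},{1,2}), ({},{1}), ({},{2}), ({1,2},{1,2}), ...
Total ordered pairs: 9


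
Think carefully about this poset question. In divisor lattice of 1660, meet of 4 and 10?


In a divisor lattice, meet = gcd (greatest common divisor).
By Euclidean algorithm or factoring: gcd(4,10) = 2


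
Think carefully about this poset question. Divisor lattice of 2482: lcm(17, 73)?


Join=lcm.
gcd(17,73)=1
lcm=1241


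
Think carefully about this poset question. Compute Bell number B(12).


B(n) = number of set partitions of an n-element set.
B(n) satisfies the recurrence: B(n+1) = sum_k C(n,k)*B(k).
B(12) = 4213597


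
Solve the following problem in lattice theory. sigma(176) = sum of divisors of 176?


sigma(n) = sum of divisors.
Divisors of 176: [1, 2, 4, 8, 11, 16, 22, 44, 88, 176]
Sum = 372


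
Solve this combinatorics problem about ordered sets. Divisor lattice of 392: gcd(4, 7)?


Meet=gcd.
gcd(4,7)=1


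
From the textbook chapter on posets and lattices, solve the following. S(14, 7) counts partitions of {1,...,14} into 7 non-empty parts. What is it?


S(n,k) = k*S(n-1,k) + S(n-1,k-1).
S(13,7) = 5715424, S(13,6) = 9321312
S(14,7) = 7*5715424 + 9321312 = 40007968 + 9321312
S(14,7) = 49329280


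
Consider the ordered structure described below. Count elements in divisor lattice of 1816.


Divisors of 1816: [1, 2, 4, 8, 227, 454, 908, 1816]
Count: 8


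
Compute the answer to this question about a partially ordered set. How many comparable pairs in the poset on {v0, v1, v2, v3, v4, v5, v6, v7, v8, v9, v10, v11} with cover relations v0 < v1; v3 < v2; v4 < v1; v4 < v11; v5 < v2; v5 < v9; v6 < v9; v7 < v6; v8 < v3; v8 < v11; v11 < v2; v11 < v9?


A comparable pair {a,b} has a < b or b < a in the order.
Count unordered pairs where one element is strictly below the other.
Examples: {v0,v1}, {v1,v4}, {v2,v3}, {v2,v4}, ...
Total comparable pairs: 17


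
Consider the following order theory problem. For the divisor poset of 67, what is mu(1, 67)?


In a divisor lattice, mu(a,b) = mu(b/a) where mu is the classical Mobius function.
b/a = 67/1 = 67
Prime factorization of 67: primes [67]
67 is squarefree with 1 prime factor(s), so mu(67) = (-1)^1 = -1


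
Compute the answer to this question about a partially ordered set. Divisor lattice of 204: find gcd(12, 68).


In a divisor lattice, meet = gcd (greatest common divisor).
By Euclidean algorithm or factoring: gcd(12,68) = 4


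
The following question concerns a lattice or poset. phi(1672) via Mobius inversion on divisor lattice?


phi(n) = n * prod_{p|n} (1 - 1/p).
Prime divisors of 1672: [2, 11, 19]
phi(1672) = 1672 * (1 - 1/2) * (1 - 1/11) * (1 - 1/19)
phi(1672) = 720


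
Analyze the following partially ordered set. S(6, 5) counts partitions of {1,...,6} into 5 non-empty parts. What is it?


S(n,k) = k*S(n-1,k) + S(n-1,k-1).
S(5,5) = 1, S(5,4) = 10
S(6,5) = 5*1 + 10 = 5 + 10
S(6,5) = 15


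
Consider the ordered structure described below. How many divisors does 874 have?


Divisors of 874: [1, 2, 19, 23, 38, 46, 437, 874]
Count: 8


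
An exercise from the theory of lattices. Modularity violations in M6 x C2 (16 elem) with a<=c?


Modular law: if a <= c then a v (b ^ c) = (a v b) ^ c.
Check all triples (a,b,c) with a <= c among 16 elements.
This lattice is modular (diamonds M_m and their chain-products are modular).
Total violating triples: 0


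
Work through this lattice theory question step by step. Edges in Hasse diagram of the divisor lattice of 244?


A cover relation a -< b holds when a < b with no c strictly between.
Cover relations:
  1 -< 2
  1 -< 61
  2 -< 4
  2 -< 122
  4 -< 244
  61 -< 122
  122 -< 244
Total: 7


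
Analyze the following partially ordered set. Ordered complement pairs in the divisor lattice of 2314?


Complement pair (a,b): a meet b = bottom, a join b = top.
Here: gcd(a,b)=1 and lcm(a,b)=2314, i.e. a*b=2314 with a,b coprime.
Pairs found: (1,2314), (2,1157), (13,178), (26,89), ... (4 more)
Total ordered pairs: 8


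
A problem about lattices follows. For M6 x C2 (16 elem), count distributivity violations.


Distributive law: a ^ (b v c) = (a ^ b) v (a ^ c).
Check all 16^3 = 4096 ordered triples (a,b,c).
  e.g. a=(a1,0), b=(a2,0), c=(a3,0): lhs=(a1,0) != rhs=(0,0)
  e.g. a=(a1,0), b=(a2,0), c=(a3,1): lhs=(a1,0) != rhs=(0,0)
Total violating triples: 960


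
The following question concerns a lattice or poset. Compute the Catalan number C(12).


C(n) = C(2n, n) / (n+1).
C(24, 12) = 2704156
C(12) = 2704156 / 13 = 208012


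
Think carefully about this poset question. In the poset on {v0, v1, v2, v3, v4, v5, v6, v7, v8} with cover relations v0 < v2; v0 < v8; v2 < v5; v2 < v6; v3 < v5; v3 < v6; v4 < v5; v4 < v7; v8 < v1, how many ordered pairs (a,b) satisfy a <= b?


The order relation is {(a,b) : a <= b}, reflexive so it includes (a,a).
Examples: (v0,v0), (v0,v1), (v0,v2), (v0,v5), (v0,v6), ...
Total ordered pairs: 21


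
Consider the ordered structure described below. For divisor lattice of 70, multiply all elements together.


Divisors of 70: [1, 2, 5, 7, 10, 14, 35, 70]
Product = n^(d(n)/2) = 70^(8/2)
Product = 24010000


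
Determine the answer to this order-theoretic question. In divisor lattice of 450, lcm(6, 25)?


Join=lcm.
gcd(6,25)=1
lcm=150


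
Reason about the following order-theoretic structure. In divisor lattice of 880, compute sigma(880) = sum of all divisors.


sigma(n) = sum of divisors.
Divisors of 880: [1, 2, 4, 5, 8, 10, 11, 16, 20, 22, 40, 44, 55, 80, 88, 110, 176, 220, 440, 880]
Sum = 2232


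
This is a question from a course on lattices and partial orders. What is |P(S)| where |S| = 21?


Power set = 2^n.
2^21 = 2097152


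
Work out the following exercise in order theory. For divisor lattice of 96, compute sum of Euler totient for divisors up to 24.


Divisors of 96 up to 24: [1, 2, 3, 4, 6, 8, 12, 16, 24]
phi values: [1, 1, 2, 2, 2, 4, 4, 8, 8]
Sum = 32


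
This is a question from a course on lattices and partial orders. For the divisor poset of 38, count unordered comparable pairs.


A comparable pair {a,b} has a < b or b < a in the order.
Count unordered pairs where one element is strictly below the other.
Examples: {1,2}, {1,19}, {1,38}, {2,38}, ...
Total comparable pairs: 5


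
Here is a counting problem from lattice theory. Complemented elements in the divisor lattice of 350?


An element a is complemented if some b has a meet b = bottom, a join b = top.
a is complemented iff gcd(a, n/a)=1, i.e. a is a unitary divisor of 350.
Complemented elements: 1, 2, 7, 14, 25, 50, ... (2 more)
Count: 8


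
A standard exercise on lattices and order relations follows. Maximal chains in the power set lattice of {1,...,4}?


A maximal chain goes from the minimum element to a maximal element via cover relations.
Counting all min-to-max paths in the cover graph.
Total maximal chains: 24


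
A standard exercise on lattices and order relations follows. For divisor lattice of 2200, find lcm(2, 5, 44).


In a divisor lattice, join = lcm (least common multiple).
Compute lcm iteratively: start with first element, then lcm(current, next).
Elements: [2, 5, 44]
lcm(2,5) = 10
lcm(10,44) = 220
Final lcm = 220
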